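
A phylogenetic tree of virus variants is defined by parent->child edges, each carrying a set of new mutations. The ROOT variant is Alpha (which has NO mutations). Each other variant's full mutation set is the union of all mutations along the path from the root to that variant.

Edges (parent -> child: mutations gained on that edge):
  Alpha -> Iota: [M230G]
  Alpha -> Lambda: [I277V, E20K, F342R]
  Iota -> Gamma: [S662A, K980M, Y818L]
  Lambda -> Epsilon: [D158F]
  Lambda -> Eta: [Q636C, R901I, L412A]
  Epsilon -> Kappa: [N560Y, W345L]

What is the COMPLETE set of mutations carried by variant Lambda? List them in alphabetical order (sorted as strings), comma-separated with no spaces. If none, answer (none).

Answer: E20K,F342R,I277V

Derivation:
At Alpha: gained [] -> total []
At Lambda: gained ['I277V', 'E20K', 'F342R'] -> total ['E20K', 'F342R', 'I277V']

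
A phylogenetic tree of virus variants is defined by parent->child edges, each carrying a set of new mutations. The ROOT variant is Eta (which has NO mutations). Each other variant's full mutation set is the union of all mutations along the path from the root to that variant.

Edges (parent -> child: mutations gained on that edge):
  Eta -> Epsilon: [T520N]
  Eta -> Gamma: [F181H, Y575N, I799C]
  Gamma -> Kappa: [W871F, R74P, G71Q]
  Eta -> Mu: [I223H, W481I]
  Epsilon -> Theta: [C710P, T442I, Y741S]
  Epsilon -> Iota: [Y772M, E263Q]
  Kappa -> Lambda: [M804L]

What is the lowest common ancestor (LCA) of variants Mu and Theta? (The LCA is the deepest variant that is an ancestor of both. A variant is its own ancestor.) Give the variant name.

Path from root to Mu: Eta -> Mu
  ancestors of Mu: {Eta, Mu}
Path from root to Theta: Eta -> Epsilon -> Theta
  ancestors of Theta: {Eta, Epsilon, Theta}
Common ancestors: {Eta}
Walk up from Theta: Theta (not in ancestors of Mu), Epsilon (not in ancestors of Mu), Eta (in ancestors of Mu)
Deepest common ancestor (LCA) = Eta

Answer: Eta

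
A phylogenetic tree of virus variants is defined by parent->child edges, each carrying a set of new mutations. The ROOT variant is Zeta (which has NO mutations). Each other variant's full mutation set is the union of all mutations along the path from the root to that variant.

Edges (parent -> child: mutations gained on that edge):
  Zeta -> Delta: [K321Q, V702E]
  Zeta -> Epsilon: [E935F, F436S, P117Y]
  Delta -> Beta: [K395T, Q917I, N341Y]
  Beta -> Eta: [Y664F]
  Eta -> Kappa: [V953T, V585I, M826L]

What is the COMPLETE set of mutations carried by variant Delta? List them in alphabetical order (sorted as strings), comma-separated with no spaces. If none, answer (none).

Answer: K321Q,V702E

Derivation:
At Zeta: gained [] -> total []
At Delta: gained ['K321Q', 'V702E'] -> total ['K321Q', 'V702E']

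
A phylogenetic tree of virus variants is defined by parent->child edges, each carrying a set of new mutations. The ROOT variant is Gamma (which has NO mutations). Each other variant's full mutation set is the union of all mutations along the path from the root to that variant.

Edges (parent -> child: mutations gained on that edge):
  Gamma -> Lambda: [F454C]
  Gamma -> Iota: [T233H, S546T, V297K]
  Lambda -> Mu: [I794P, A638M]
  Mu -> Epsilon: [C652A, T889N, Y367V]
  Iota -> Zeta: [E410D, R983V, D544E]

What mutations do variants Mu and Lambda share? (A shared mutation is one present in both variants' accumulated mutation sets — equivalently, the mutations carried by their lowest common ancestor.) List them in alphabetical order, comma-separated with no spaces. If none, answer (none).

Answer: F454C

Derivation:
Accumulating mutations along path to Mu:
  At Gamma: gained [] -> total []
  At Lambda: gained ['F454C'] -> total ['F454C']
  At Mu: gained ['I794P', 'A638M'] -> total ['A638M', 'F454C', 'I794P']
Mutations(Mu) = ['A638M', 'F454C', 'I794P']
Accumulating mutations along path to Lambda:
  At Gamma: gained [] -> total []
  At Lambda: gained ['F454C'] -> total ['F454C']
Mutations(Lambda) = ['F454C']
Intersection: ['A638M', 'F454C', 'I794P'] ∩ ['F454C'] = ['F454C']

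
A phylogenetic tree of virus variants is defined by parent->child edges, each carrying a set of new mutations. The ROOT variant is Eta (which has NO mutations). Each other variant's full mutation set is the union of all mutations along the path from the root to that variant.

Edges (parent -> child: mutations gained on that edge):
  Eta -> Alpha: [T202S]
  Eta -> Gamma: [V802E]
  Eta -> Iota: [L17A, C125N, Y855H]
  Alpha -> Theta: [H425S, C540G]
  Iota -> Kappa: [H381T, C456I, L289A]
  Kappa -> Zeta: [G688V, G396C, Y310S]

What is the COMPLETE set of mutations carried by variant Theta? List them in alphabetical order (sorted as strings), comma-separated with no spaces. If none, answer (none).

At Eta: gained [] -> total []
At Alpha: gained ['T202S'] -> total ['T202S']
At Theta: gained ['H425S', 'C540G'] -> total ['C540G', 'H425S', 'T202S']

Answer: C540G,H425S,T202S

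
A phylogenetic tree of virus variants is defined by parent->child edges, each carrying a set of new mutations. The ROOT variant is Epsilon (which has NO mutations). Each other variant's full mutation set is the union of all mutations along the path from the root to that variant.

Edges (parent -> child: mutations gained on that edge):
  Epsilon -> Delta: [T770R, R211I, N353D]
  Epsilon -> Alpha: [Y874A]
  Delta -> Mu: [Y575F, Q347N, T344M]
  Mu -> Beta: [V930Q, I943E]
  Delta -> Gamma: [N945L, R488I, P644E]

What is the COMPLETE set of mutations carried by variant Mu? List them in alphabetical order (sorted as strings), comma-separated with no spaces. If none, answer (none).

Answer: N353D,Q347N,R211I,T344M,T770R,Y575F

Derivation:
At Epsilon: gained [] -> total []
At Delta: gained ['T770R', 'R211I', 'N353D'] -> total ['N353D', 'R211I', 'T770R']
At Mu: gained ['Y575F', 'Q347N', 'T344M'] -> total ['N353D', 'Q347N', 'R211I', 'T344M', 'T770R', 'Y575F']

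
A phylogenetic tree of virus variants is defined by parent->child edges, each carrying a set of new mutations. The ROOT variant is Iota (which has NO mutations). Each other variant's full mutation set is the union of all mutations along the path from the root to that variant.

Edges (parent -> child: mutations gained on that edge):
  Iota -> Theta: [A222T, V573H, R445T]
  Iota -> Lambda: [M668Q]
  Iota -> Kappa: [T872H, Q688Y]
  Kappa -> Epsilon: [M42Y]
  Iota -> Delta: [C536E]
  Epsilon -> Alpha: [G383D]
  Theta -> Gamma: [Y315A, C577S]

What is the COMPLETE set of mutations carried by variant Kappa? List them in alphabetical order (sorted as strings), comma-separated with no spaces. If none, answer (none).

Answer: Q688Y,T872H

Derivation:
At Iota: gained [] -> total []
At Kappa: gained ['T872H', 'Q688Y'] -> total ['Q688Y', 'T872H']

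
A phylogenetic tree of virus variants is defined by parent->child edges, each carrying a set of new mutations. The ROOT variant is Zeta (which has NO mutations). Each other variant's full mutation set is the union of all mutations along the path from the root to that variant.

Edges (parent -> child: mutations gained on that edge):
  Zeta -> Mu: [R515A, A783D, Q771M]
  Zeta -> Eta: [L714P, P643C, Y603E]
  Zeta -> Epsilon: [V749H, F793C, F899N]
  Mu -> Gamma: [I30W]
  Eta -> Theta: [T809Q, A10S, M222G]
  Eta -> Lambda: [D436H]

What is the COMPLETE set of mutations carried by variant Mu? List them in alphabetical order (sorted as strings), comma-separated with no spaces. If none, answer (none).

Answer: A783D,Q771M,R515A

Derivation:
At Zeta: gained [] -> total []
At Mu: gained ['R515A', 'A783D', 'Q771M'] -> total ['A783D', 'Q771M', 'R515A']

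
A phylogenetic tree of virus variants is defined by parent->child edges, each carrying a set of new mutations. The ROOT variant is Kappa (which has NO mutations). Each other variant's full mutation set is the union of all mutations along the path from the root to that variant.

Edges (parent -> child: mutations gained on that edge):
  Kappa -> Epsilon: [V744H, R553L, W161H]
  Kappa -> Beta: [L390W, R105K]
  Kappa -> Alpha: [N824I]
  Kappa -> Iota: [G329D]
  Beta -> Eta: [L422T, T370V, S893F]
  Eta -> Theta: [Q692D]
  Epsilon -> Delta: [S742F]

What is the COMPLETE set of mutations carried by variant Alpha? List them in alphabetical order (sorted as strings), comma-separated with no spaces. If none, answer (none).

Answer: N824I

Derivation:
At Kappa: gained [] -> total []
At Alpha: gained ['N824I'] -> total ['N824I']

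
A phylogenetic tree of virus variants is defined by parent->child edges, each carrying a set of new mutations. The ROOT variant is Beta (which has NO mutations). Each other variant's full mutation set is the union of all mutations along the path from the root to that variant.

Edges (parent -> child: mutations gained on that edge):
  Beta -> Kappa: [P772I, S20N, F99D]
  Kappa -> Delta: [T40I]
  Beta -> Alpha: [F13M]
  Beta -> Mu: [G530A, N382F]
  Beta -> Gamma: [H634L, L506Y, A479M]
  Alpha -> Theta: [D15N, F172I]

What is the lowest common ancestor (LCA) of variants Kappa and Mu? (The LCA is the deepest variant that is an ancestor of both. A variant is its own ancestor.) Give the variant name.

Path from root to Kappa: Beta -> Kappa
  ancestors of Kappa: {Beta, Kappa}
Path from root to Mu: Beta -> Mu
  ancestors of Mu: {Beta, Mu}
Common ancestors: {Beta}
Walk up from Mu: Mu (not in ancestors of Kappa), Beta (in ancestors of Kappa)
Deepest common ancestor (LCA) = Beta

Answer: Beta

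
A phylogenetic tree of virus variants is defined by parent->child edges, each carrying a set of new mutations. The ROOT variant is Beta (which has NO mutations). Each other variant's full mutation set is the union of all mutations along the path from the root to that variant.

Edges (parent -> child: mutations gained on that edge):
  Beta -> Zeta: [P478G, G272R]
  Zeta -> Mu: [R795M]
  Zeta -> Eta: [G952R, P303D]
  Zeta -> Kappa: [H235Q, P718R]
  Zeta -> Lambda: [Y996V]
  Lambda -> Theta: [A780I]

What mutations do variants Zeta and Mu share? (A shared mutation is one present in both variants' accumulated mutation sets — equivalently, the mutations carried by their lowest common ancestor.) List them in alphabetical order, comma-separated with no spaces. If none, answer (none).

Answer: G272R,P478G

Derivation:
Accumulating mutations along path to Zeta:
  At Beta: gained [] -> total []
  At Zeta: gained ['P478G', 'G272R'] -> total ['G272R', 'P478G']
Mutations(Zeta) = ['G272R', 'P478G']
Accumulating mutations along path to Mu:
  At Beta: gained [] -> total []
  At Zeta: gained ['P478G', 'G272R'] -> total ['G272R', 'P478G']
  At Mu: gained ['R795M'] -> total ['G272R', 'P478G', 'R795M']
Mutations(Mu) = ['G272R', 'P478G', 'R795M']
Intersection: ['G272R', 'P478G'] ∩ ['G272R', 'P478G', 'R795M'] = ['G272R', 'P478G']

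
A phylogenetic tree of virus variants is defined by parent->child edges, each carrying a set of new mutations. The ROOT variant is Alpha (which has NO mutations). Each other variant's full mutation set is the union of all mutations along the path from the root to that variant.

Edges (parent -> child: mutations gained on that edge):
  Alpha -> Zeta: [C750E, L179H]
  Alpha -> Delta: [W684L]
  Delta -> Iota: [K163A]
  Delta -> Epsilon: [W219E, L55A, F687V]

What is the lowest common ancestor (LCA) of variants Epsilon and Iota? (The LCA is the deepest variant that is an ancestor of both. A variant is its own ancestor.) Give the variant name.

Answer: Delta

Derivation:
Path from root to Epsilon: Alpha -> Delta -> Epsilon
  ancestors of Epsilon: {Alpha, Delta, Epsilon}
Path from root to Iota: Alpha -> Delta -> Iota
  ancestors of Iota: {Alpha, Delta, Iota}
Common ancestors: {Alpha, Delta}
Walk up from Iota: Iota (not in ancestors of Epsilon), Delta (in ancestors of Epsilon), Alpha (in ancestors of Epsilon)
Deepest common ancestor (LCA) = Delta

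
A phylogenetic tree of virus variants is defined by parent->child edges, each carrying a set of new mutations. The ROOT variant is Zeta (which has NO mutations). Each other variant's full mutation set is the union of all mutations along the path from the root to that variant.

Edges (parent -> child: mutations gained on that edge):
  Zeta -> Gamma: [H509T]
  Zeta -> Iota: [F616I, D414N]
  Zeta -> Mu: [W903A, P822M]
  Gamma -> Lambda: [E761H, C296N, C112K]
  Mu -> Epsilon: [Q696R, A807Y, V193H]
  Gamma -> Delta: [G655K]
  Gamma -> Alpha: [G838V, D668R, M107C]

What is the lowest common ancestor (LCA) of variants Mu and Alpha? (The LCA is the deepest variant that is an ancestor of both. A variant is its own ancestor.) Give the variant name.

Answer: Zeta

Derivation:
Path from root to Mu: Zeta -> Mu
  ancestors of Mu: {Zeta, Mu}
Path from root to Alpha: Zeta -> Gamma -> Alpha
  ancestors of Alpha: {Zeta, Gamma, Alpha}
Common ancestors: {Zeta}
Walk up from Alpha: Alpha (not in ancestors of Mu), Gamma (not in ancestors of Mu), Zeta (in ancestors of Mu)
Deepest common ancestor (LCA) = Zeta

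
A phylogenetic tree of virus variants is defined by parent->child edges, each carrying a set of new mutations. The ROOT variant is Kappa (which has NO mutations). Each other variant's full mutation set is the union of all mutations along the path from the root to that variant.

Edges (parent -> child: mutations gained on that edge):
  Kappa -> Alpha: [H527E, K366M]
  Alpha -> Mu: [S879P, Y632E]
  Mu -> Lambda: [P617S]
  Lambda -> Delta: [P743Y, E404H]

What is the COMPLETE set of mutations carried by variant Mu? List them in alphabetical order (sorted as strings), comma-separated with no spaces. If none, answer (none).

At Kappa: gained [] -> total []
At Alpha: gained ['H527E', 'K366M'] -> total ['H527E', 'K366M']
At Mu: gained ['S879P', 'Y632E'] -> total ['H527E', 'K366M', 'S879P', 'Y632E']

Answer: H527E,K366M,S879P,Y632E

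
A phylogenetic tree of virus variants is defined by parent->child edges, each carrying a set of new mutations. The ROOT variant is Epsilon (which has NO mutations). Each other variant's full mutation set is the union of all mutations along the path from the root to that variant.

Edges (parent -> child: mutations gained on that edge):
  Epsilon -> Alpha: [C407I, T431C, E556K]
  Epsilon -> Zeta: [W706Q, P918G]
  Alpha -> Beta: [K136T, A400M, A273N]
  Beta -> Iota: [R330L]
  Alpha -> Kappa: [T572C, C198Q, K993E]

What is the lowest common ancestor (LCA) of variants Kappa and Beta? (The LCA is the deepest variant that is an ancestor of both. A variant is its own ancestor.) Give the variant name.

Answer: Alpha

Derivation:
Path from root to Kappa: Epsilon -> Alpha -> Kappa
  ancestors of Kappa: {Epsilon, Alpha, Kappa}
Path from root to Beta: Epsilon -> Alpha -> Beta
  ancestors of Beta: {Epsilon, Alpha, Beta}
Common ancestors: {Epsilon, Alpha}
Walk up from Beta: Beta (not in ancestors of Kappa), Alpha (in ancestors of Kappa), Epsilon (in ancestors of Kappa)
Deepest common ancestor (LCA) = Alpha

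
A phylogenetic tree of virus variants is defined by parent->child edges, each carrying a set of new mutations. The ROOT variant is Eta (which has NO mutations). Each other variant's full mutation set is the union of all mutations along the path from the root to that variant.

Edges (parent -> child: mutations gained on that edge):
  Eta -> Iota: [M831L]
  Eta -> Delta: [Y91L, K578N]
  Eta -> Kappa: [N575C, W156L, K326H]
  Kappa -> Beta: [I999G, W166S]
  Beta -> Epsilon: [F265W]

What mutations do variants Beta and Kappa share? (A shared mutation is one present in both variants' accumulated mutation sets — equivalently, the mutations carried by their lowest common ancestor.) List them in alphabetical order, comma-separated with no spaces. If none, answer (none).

Answer: K326H,N575C,W156L

Derivation:
Accumulating mutations along path to Beta:
  At Eta: gained [] -> total []
  At Kappa: gained ['N575C', 'W156L', 'K326H'] -> total ['K326H', 'N575C', 'W156L']
  At Beta: gained ['I999G', 'W166S'] -> total ['I999G', 'K326H', 'N575C', 'W156L', 'W166S']
Mutations(Beta) = ['I999G', 'K326H', 'N575C', 'W156L', 'W166S']
Accumulating mutations along path to Kappa:
  At Eta: gained [] -> total []
  At Kappa: gained ['N575C', 'W156L', 'K326H'] -> total ['K326H', 'N575C', 'W156L']
Mutations(Kappa) = ['K326H', 'N575C', 'W156L']
Intersection: ['I999G', 'K326H', 'N575C', 'W156L', 'W166S'] ∩ ['K326H', 'N575C', 'W156L'] = ['K326H', 'N575C', 'W156L']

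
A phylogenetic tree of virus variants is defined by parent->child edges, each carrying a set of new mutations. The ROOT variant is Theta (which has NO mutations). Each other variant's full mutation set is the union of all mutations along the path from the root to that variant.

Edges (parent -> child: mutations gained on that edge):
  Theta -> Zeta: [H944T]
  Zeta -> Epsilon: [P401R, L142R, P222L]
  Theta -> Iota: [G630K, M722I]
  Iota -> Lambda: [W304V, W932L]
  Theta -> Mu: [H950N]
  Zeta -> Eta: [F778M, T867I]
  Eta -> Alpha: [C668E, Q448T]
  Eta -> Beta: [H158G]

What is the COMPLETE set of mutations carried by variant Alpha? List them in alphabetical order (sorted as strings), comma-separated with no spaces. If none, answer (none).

At Theta: gained [] -> total []
At Zeta: gained ['H944T'] -> total ['H944T']
At Eta: gained ['F778M', 'T867I'] -> total ['F778M', 'H944T', 'T867I']
At Alpha: gained ['C668E', 'Q448T'] -> total ['C668E', 'F778M', 'H944T', 'Q448T', 'T867I']

Answer: C668E,F778M,H944T,Q448T,T867I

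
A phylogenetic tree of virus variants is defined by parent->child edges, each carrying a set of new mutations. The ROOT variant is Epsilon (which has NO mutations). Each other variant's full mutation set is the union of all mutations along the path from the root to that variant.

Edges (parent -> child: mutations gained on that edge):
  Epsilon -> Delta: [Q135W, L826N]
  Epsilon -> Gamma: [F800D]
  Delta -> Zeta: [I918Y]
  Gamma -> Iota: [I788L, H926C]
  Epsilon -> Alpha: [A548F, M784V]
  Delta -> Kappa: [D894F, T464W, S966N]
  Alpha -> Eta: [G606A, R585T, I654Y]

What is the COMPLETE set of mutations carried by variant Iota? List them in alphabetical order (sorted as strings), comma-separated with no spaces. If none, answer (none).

At Epsilon: gained [] -> total []
At Gamma: gained ['F800D'] -> total ['F800D']
At Iota: gained ['I788L', 'H926C'] -> total ['F800D', 'H926C', 'I788L']

Answer: F800D,H926C,I788L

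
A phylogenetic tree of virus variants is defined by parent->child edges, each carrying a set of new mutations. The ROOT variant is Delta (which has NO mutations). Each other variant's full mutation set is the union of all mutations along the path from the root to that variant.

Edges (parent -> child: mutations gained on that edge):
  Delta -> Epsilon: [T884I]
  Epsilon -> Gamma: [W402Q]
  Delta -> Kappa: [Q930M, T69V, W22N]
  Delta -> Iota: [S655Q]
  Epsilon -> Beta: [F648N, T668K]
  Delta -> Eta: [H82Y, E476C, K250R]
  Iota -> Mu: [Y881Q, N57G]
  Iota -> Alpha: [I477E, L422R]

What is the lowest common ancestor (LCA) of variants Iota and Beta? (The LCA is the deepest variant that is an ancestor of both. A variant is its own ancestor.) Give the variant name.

Path from root to Iota: Delta -> Iota
  ancestors of Iota: {Delta, Iota}
Path from root to Beta: Delta -> Epsilon -> Beta
  ancestors of Beta: {Delta, Epsilon, Beta}
Common ancestors: {Delta}
Walk up from Beta: Beta (not in ancestors of Iota), Epsilon (not in ancestors of Iota), Delta (in ancestors of Iota)
Deepest common ancestor (LCA) = Delta

Answer: Delta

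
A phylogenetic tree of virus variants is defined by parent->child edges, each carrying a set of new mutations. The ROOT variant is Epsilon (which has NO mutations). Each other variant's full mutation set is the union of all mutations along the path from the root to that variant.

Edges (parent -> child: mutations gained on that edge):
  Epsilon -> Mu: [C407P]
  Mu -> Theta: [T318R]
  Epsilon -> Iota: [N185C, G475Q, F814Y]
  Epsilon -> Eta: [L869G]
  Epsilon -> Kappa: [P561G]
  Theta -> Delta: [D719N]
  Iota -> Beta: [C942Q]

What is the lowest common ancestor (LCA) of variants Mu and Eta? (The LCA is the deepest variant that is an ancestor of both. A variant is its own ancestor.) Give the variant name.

Answer: Epsilon

Derivation:
Path from root to Mu: Epsilon -> Mu
  ancestors of Mu: {Epsilon, Mu}
Path from root to Eta: Epsilon -> Eta
  ancestors of Eta: {Epsilon, Eta}
Common ancestors: {Epsilon}
Walk up from Eta: Eta (not in ancestors of Mu), Epsilon (in ancestors of Mu)
Deepest common ancestor (LCA) = Epsilon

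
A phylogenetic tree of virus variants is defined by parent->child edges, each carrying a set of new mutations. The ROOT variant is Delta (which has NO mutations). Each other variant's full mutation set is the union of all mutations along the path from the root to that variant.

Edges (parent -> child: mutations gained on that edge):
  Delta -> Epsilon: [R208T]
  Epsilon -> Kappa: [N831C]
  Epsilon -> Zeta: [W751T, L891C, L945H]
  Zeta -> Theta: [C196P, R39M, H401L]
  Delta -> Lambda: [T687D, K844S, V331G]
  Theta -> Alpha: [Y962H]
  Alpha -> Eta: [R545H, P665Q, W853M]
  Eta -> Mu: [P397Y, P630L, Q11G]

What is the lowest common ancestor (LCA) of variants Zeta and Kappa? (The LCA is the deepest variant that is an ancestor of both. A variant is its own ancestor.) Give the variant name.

Answer: Epsilon

Derivation:
Path from root to Zeta: Delta -> Epsilon -> Zeta
  ancestors of Zeta: {Delta, Epsilon, Zeta}
Path from root to Kappa: Delta -> Epsilon -> Kappa
  ancestors of Kappa: {Delta, Epsilon, Kappa}
Common ancestors: {Delta, Epsilon}
Walk up from Kappa: Kappa (not in ancestors of Zeta), Epsilon (in ancestors of Zeta), Delta (in ancestors of Zeta)
Deepest common ancestor (LCA) = Epsilon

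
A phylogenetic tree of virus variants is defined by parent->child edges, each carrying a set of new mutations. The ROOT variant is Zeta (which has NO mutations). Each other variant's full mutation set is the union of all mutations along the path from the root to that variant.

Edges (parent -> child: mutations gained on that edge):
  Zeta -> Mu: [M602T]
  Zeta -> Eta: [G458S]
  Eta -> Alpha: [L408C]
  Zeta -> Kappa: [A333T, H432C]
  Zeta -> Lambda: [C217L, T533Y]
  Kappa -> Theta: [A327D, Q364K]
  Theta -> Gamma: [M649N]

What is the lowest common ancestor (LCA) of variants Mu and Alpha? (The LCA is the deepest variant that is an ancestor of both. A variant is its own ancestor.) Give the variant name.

Answer: Zeta

Derivation:
Path from root to Mu: Zeta -> Mu
  ancestors of Mu: {Zeta, Mu}
Path from root to Alpha: Zeta -> Eta -> Alpha
  ancestors of Alpha: {Zeta, Eta, Alpha}
Common ancestors: {Zeta}
Walk up from Alpha: Alpha (not in ancestors of Mu), Eta (not in ancestors of Mu), Zeta (in ancestors of Mu)
Deepest common ancestor (LCA) = Zeta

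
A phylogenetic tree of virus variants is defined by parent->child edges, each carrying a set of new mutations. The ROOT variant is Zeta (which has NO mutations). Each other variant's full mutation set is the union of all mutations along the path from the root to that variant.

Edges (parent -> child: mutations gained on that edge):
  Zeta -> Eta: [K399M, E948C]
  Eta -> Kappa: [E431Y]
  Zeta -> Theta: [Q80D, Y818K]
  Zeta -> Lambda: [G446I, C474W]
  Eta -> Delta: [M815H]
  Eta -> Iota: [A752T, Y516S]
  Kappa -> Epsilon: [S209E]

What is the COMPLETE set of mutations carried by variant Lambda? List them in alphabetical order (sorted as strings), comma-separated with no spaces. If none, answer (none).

At Zeta: gained [] -> total []
At Lambda: gained ['G446I', 'C474W'] -> total ['C474W', 'G446I']

Answer: C474W,G446I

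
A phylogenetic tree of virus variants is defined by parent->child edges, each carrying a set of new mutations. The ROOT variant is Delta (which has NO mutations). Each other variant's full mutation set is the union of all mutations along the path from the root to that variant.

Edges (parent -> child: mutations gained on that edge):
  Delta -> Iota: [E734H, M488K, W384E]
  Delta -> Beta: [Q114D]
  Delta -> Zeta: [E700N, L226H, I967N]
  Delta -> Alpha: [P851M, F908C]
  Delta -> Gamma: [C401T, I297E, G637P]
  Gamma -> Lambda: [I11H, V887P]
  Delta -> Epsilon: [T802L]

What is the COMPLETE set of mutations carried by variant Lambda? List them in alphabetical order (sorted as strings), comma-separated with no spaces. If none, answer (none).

At Delta: gained [] -> total []
At Gamma: gained ['C401T', 'I297E', 'G637P'] -> total ['C401T', 'G637P', 'I297E']
At Lambda: gained ['I11H', 'V887P'] -> total ['C401T', 'G637P', 'I11H', 'I297E', 'V887P']

Answer: C401T,G637P,I11H,I297E,V887P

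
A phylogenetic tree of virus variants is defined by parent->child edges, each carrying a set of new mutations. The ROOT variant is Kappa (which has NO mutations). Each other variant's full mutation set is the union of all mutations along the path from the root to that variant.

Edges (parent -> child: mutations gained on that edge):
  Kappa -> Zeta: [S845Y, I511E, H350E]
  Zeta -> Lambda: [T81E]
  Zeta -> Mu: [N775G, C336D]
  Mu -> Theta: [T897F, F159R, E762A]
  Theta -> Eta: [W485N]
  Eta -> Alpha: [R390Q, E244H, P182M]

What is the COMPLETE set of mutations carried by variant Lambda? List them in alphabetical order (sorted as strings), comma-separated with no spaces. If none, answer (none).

At Kappa: gained [] -> total []
At Zeta: gained ['S845Y', 'I511E', 'H350E'] -> total ['H350E', 'I511E', 'S845Y']
At Lambda: gained ['T81E'] -> total ['H350E', 'I511E', 'S845Y', 'T81E']

Answer: H350E,I511E,S845Y,T81E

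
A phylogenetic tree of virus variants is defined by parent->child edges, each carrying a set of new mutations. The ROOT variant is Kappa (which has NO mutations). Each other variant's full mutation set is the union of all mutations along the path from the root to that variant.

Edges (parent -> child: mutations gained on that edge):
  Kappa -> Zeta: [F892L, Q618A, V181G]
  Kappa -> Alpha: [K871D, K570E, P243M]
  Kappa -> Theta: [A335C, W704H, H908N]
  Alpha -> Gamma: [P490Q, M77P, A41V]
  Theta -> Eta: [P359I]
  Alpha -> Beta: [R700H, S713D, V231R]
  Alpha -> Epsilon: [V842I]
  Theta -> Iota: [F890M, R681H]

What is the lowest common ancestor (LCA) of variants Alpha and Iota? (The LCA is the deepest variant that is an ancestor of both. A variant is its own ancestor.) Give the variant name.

Answer: Kappa

Derivation:
Path from root to Alpha: Kappa -> Alpha
  ancestors of Alpha: {Kappa, Alpha}
Path from root to Iota: Kappa -> Theta -> Iota
  ancestors of Iota: {Kappa, Theta, Iota}
Common ancestors: {Kappa}
Walk up from Iota: Iota (not in ancestors of Alpha), Theta (not in ancestors of Alpha), Kappa (in ancestors of Alpha)
Deepest common ancestor (LCA) = Kappa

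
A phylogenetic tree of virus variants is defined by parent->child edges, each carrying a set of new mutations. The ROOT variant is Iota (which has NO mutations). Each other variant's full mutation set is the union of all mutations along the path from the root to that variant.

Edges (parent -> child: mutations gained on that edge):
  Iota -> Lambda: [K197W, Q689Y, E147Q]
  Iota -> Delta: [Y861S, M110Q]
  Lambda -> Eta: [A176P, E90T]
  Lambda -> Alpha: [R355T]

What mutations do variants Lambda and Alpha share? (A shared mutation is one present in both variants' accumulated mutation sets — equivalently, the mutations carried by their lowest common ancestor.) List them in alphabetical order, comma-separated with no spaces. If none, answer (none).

Accumulating mutations along path to Lambda:
  At Iota: gained [] -> total []
  At Lambda: gained ['K197W', 'Q689Y', 'E147Q'] -> total ['E147Q', 'K197W', 'Q689Y']
Mutations(Lambda) = ['E147Q', 'K197W', 'Q689Y']
Accumulating mutations along path to Alpha:
  At Iota: gained [] -> total []
  At Lambda: gained ['K197W', 'Q689Y', 'E147Q'] -> total ['E147Q', 'K197W', 'Q689Y']
  At Alpha: gained ['R355T'] -> total ['E147Q', 'K197W', 'Q689Y', 'R355T']
Mutations(Alpha) = ['E147Q', 'K197W', 'Q689Y', 'R355T']
Intersection: ['E147Q', 'K197W', 'Q689Y'] ∩ ['E147Q', 'K197W', 'Q689Y', 'R355T'] = ['E147Q', 'K197W', 'Q689Y']

Answer: E147Q,K197W,Q689Y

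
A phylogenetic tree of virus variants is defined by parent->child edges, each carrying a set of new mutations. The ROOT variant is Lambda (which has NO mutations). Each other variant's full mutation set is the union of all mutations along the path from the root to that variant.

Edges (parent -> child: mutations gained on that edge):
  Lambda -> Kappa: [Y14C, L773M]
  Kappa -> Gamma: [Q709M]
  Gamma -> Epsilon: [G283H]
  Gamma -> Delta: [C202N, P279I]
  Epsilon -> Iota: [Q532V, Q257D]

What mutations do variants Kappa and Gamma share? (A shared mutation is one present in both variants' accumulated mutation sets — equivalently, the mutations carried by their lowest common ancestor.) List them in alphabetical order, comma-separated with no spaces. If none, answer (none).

Answer: L773M,Y14C

Derivation:
Accumulating mutations along path to Kappa:
  At Lambda: gained [] -> total []
  At Kappa: gained ['Y14C', 'L773M'] -> total ['L773M', 'Y14C']
Mutations(Kappa) = ['L773M', 'Y14C']
Accumulating mutations along path to Gamma:
  At Lambda: gained [] -> total []
  At Kappa: gained ['Y14C', 'L773M'] -> total ['L773M', 'Y14C']
  At Gamma: gained ['Q709M'] -> total ['L773M', 'Q709M', 'Y14C']
Mutations(Gamma) = ['L773M', 'Q709M', 'Y14C']
Intersection: ['L773M', 'Y14C'] ∩ ['L773M', 'Q709M', 'Y14C'] = ['L773M', 'Y14C']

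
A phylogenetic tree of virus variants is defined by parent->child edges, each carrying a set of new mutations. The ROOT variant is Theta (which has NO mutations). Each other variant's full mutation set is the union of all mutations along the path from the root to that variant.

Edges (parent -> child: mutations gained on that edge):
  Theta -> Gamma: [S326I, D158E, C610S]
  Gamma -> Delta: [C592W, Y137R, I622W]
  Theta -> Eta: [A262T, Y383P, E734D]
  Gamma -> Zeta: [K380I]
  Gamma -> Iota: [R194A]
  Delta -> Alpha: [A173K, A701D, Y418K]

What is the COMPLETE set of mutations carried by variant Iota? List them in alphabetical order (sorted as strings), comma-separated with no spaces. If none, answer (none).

Answer: C610S,D158E,R194A,S326I

Derivation:
At Theta: gained [] -> total []
At Gamma: gained ['S326I', 'D158E', 'C610S'] -> total ['C610S', 'D158E', 'S326I']
At Iota: gained ['R194A'] -> total ['C610S', 'D158E', 'R194A', 'S326I']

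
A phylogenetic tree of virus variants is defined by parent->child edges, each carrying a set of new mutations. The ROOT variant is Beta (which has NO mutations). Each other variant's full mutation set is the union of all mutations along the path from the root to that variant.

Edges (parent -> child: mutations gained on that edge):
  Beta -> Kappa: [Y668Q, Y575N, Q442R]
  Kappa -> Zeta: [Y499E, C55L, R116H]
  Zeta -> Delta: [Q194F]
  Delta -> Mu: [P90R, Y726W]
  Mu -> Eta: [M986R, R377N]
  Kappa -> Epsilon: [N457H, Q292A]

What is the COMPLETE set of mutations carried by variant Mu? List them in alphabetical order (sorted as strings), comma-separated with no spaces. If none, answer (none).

At Beta: gained [] -> total []
At Kappa: gained ['Y668Q', 'Y575N', 'Q442R'] -> total ['Q442R', 'Y575N', 'Y668Q']
At Zeta: gained ['Y499E', 'C55L', 'R116H'] -> total ['C55L', 'Q442R', 'R116H', 'Y499E', 'Y575N', 'Y668Q']
At Delta: gained ['Q194F'] -> total ['C55L', 'Q194F', 'Q442R', 'R116H', 'Y499E', 'Y575N', 'Y668Q']
At Mu: gained ['P90R', 'Y726W'] -> total ['C55L', 'P90R', 'Q194F', 'Q442R', 'R116H', 'Y499E', 'Y575N', 'Y668Q', 'Y726W']

Answer: C55L,P90R,Q194F,Q442R,R116H,Y499E,Y575N,Y668Q,Y726W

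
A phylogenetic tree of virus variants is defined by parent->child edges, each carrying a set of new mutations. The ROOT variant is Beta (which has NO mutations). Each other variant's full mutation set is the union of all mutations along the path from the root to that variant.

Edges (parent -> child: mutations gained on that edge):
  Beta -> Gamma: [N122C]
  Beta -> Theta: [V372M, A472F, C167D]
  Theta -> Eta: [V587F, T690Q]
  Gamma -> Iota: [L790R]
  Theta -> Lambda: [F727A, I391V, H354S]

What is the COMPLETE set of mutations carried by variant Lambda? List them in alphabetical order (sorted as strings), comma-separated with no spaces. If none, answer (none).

At Beta: gained [] -> total []
At Theta: gained ['V372M', 'A472F', 'C167D'] -> total ['A472F', 'C167D', 'V372M']
At Lambda: gained ['F727A', 'I391V', 'H354S'] -> total ['A472F', 'C167D', 'F727A', 'H354S', 'I391V', 'V372M']

Answer: A472F,C167D,F727A,H354S,I391V,V372M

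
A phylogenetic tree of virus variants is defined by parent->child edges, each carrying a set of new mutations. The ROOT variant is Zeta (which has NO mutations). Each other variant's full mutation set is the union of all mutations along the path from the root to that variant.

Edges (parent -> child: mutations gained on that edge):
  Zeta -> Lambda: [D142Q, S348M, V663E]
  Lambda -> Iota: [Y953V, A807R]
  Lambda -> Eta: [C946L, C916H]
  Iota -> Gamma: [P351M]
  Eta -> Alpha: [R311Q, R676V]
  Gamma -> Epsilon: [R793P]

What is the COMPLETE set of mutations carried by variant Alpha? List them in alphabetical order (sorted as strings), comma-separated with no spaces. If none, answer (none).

Answer: C916H,C946L,D142Q,R311Q,R676V,S348M,V663E

Derivation:
At Zeta: gained [] -> total []
At Lambda: gained ['D142Q', 'S348M', 'V663E'] -> total ['D142Q', 'S348M', 'V663E']
At Eta: gained ['C946L', 'C916H'] -> total ['C916H', 'C946L', 'D142Q', 'S348M', 'V663E']
At Alpha: gained ['R311Q', 'R676V'] -> total ['C916H', 'C946L', 'D142Q', 'R311Q', 'R676V', 'S348M', 'V663E']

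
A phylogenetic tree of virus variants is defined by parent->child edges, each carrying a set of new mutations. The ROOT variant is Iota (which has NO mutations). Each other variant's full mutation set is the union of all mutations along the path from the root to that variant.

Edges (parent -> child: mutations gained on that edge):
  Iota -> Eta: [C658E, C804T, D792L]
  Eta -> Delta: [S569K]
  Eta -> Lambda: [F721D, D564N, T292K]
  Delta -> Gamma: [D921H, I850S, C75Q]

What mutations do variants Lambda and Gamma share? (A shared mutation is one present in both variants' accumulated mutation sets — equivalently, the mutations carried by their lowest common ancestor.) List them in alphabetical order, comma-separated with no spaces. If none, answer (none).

Accumulating mutations along path to Lambda:
  At Iota: gained [] -> total []
  At Eta: gained ['C658E', 'C804T', 'D792L'] -> total ['C658E', 'C804T', 'D792L']
  At Lambda: gained ['F721D', 'D564N', 'T292K'] -> total ['C658E', 'C804T', 'D564N', 'D792L', 'F721D', 'T292K']
Mutations(Lambda) = ['C658E', 'C804T', 'D564N', 'D792L', 'F721D', 'T292K']
Accumulating mutations along path to Gamma:
  At Iota: gained [] -> total []
  At Eta: gained ['C658E', 'C804T', 'D792L'] -> total ['C658E', 'C804T', 'D792L']
  At Delta: gained ['S569K'] -> total ['C658E', 'C804T', 'D792L', 'S569K']
  At Gamma: gained ['D921H', 'I850S', 'C75Q'] -> total ['C658E', 'C75Q', 'C804T', 'D792L', 'D921H', 'I850S', 'S569K']
Mutations(Gamma) = ['C658E', 'C75Q', 'C804T', 'D792L', 'D921H', 'I850S', 'S569K']
Intersection: ['C658E', 'C804T', 'D564N', 'D792L', 'F721D', 'T292K'] ∩ ['C658E', 'C75Q', 'C804T', 'D792L', 'D921H', 'I850S', 'S569K'] = ['C658E', 'C804T', 'D792L']

Answer: C658E,C804T,D792L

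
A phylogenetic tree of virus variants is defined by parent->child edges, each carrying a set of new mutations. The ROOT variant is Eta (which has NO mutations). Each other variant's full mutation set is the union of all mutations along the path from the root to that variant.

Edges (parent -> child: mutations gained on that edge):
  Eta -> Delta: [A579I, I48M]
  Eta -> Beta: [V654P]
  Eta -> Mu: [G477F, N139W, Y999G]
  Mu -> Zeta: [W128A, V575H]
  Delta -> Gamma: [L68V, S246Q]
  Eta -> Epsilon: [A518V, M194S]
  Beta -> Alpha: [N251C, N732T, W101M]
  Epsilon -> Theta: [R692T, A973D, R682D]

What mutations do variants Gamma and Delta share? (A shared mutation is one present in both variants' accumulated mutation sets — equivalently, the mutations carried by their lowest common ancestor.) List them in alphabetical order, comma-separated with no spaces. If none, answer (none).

Answer: A579I,I48M

Derivation:
Accumulating mutations along path to Gamma:
  At Eta: gained [] -> total []
  At Delta: gained ['A579I', 'I48M'] -> total ['A579I', 'I48M']
  At Gamma: gained ['L68V', 'S246Q'] -> total ['A579I', 'I48M', 'L68V', 'S246Q']
Mutations(Gamma) = ['A579I', 'I48M', 'L68V', 'S246Q']
Accumulating mutations along path to Delta:
  At Eta: gained [] -> total []
  At Delta: gained ['A579I', 'I48M'] -> total ['A579I', 'I48M']
Mutations(Delta) = ['A579I', 'I48M']
Intersection: ['A579I', 'I48M', 'L68V', 'S246Q'] ∩ ['A579I', 'I48M'] = ['A579I', 'I48M']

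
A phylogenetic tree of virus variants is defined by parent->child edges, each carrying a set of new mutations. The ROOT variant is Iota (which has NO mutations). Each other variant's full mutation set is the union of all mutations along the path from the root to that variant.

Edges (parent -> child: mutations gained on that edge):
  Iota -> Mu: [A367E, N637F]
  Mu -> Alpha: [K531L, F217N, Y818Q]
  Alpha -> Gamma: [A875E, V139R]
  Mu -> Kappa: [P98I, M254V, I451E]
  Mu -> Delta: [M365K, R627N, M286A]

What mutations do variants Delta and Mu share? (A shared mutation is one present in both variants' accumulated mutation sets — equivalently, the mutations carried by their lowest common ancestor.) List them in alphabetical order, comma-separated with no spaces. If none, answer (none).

Answer: A367E,N637F

Derivation:
Accumulating mutations along path to Delta:
  At Iota: gained [] -> total []
  At Mu: gained ['A367E', 'N637F'] -> total ['A367E', 'N637F']
  At Delta: gained ['M365K', 'R627N', 'M286A'] -> total ['A367E', 'M286A', 'M365K', 'N637F', 'R627N']
Mutations(Delta) = ['A367E', 'M286A', 'M365K', 'N637F', 'R627N']
Accumulating mutations along path to Mu:
  At Iota: gained [] -> total []
  At Mu: gained ['A367E', 'N637F'] -> total ['A367E', 'N637F']
Mutations(Mu) = ['A367E', 'N637F']
Intersection: ['A367E', 'M286A', 'M365K', 'N637F', 'R627N'] ∩ ['A367E', 'N637F'] = ['A367E', 'N637F']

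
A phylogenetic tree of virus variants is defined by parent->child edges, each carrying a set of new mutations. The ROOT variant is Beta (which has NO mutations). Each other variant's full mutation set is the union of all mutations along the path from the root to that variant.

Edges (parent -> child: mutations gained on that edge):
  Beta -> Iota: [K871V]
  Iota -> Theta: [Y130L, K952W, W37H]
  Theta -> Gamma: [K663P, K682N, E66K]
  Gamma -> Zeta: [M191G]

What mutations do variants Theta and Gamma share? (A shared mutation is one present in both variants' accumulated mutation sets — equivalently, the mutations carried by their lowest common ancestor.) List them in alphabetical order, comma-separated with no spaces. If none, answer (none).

Answer: K871V,K952W,W37H,Y130L

Derivation:
Accumulating mutations along path to Theta:
  At Beta: gained [] -> total []
  At Iota: gained ['K871V'] -> total ['K871V']
  At Theta: gained ['Y130L', 'K952W', 'W37H'] -> total ['K871V', 'K952W', 'W37H', 'Y130L']
Mutations(Theta) = ['K871V', 'K952W', 'W37H', 'Y130L']
Accumulating mutations along path to Gamma:
  At Beta: gained [] -> total []
  At Iota: gained ['K871V'] -> total ['K871V']
  At Theta: gained ['Y130L', 'K952W', 'W37H'] -> total ['K871V', 'K952W', 'W37H', 'Y130L']
  At Gamma: gained ['K663P', 'K682N', 'E66K'] -> total ['E66K', 'K663P', 'K682N', 'K871V', 'K952W', 'W37H', 'Y130L']
Mutations(Gamma) = ['E66K', 'K663P', 'K682N', 'K871V', 'K952W', 'W37H', 'Y130L']
Intersection: ['K871V', 'K952W', 'W37H', 'Y130L'] ∩ ['E66K', 'K663P', 'K682N', 'K871V', 'K952W', 'W37H', 'Y130L'] = ['K871V', 'K952W', 'W37H', 'Y130L']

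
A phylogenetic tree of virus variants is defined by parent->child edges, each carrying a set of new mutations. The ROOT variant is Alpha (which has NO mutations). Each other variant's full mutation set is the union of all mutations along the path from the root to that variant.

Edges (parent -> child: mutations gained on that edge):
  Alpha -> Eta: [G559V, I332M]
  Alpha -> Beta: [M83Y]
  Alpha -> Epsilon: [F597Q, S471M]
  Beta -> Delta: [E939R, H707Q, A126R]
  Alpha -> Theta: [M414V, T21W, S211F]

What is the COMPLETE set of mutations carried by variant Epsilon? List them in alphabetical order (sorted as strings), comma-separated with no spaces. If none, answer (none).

At Alpha: gained [] -> total []
At Epsilon: gained ['F597Q', 'S471M'] -> total ['F597Q', 'S471M']

Answer: F597Q,S471M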